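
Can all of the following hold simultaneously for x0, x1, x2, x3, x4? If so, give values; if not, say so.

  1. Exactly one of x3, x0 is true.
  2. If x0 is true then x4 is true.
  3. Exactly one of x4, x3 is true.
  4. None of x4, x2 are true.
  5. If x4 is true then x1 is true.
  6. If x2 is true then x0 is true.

x0: False; x1: True; x2: False; x3: True; x4: False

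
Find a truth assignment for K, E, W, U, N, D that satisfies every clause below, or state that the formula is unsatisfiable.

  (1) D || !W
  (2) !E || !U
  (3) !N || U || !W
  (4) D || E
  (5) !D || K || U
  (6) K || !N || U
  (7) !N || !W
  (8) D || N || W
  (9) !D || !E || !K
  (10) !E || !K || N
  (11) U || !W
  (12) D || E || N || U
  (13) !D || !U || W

K=T, E=F, W=F, U=F, N=F, D=T

Set K = True.
Set E = False.
  then (D || E) forces D = True.
Set W = False.
  then (!D || !U || W) forces U = False.
Set N = False.
All clauses satisfied.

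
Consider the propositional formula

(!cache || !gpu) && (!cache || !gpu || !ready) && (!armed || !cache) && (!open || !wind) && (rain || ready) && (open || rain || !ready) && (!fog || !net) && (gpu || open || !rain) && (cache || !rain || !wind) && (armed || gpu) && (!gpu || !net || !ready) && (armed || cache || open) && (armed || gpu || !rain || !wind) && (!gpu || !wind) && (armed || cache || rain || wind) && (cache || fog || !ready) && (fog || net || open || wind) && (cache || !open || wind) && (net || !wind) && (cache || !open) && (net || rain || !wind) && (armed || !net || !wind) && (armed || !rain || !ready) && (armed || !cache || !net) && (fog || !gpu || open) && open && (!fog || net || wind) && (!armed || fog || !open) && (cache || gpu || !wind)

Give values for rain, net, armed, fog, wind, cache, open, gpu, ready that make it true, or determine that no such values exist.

No satisfying assignment exists.

Case cache = True:
  (!cache || !gpu) forces gpu = False.
  (!armed || !cache) forces armed = False.
  Clause (armed || gpu) is falsified — contradiction.
Case cache = False:
  (cache || !open) forces open = False.
  Clause (open) is falsified — contradiction.
Both cases fail, so the formula is unsatisfiable.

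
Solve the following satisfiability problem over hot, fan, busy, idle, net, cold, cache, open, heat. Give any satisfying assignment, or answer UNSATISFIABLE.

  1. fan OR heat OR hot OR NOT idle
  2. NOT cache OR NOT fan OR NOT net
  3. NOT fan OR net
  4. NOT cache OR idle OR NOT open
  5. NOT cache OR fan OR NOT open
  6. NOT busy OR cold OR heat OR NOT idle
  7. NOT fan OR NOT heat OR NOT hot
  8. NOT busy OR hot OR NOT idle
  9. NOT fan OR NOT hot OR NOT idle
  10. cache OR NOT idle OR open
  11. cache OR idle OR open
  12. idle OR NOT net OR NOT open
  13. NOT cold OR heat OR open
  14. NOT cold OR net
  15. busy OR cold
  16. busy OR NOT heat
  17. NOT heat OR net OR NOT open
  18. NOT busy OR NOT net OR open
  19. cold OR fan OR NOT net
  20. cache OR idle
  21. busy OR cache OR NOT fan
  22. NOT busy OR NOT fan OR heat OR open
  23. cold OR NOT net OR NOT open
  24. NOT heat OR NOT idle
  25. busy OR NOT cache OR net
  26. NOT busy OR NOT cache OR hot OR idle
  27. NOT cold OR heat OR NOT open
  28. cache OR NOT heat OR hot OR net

hot: True, fan: False, busy: True, idle: False, net: False, cold: False, cache: True, open: False, heat: False

Set hot = True.
Try fan = True:
  (NOT fan OR net) forces net = True.
  (NOT cache OR NOT fan OR NOT net) forces cache = False.
  (NOT fan OR NOT heat OR NOT hot) forces heat = False.
  (NOT fan OR NOT hot OR NOT idle) forces idle = False.
  clause (cache OR idle) is falsified — backtrack.
So fan = False.
Set busy = True.
Try idle = True:
  (NOT heat OR NOT idle) forces heat = False.
  (NOT busy OR cold OR heat OR NOT idle) forces cold = True.
  (NOT cold OR heat OR open) forces open = True.
  clause (NOT cold OR heat OR NOT open) is falsified — backtrack.
So idle = False.
  then (cache OR idle) forces cache = True.
  then (NOT cache OR idle OR NOT open) forces open = False.
  then (NOT busy OR NOT net OR open) forces net = False.
  then (NOT cold OR net) forces cold = False.
Set heat = False.
All clauses satisfied.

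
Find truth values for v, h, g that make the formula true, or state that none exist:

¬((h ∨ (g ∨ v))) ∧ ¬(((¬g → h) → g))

Case g = True: the conjunct ¬((h ∨ (g ∨ v))) becomes ¬((h ∨ True)) = False.
Case g = False: the formula simplifies to ¬((h ∨ v)) ∧ ¬(¬h).
  h = True: the conjunct ¬((h ∨ v)) becomes ¬((True ∨ v)) = False.
  h = False: the conjunct ¬(¬h) becomes ¬(¬False) = False.
Both cases fail — unsatisfiable.

UNSATISFIABLE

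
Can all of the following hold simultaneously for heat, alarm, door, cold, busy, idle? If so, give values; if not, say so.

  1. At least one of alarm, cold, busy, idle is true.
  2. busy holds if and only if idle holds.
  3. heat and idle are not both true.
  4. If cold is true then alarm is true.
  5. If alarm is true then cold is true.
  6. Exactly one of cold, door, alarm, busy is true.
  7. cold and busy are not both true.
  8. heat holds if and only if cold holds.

heat = False, alarm = False, door = False, cold = False, busy = True, idle = True

  (1) {alarm, cold, busy, idle}: 2 true — at least one ✓
  (2) busy=T, idle=T — same ✓
  (3) heat=F, idle=T — not both ✓
  (4) cold=F ⇒ alarm: vacuous ✓
  (5) alarm=F ⇒ cold: vacuous ✓
  (6) {cold, door, alarm, busy}: 1 true — exactly one ✓
  (7) cold=F, busy=T — not both ✓
  (8) heat=F, cold=F — same ✓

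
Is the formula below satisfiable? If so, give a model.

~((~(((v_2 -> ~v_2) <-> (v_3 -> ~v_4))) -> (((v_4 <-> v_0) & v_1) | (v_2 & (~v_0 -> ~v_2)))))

v_0 = False, v_1 = False, v_2 = False, v_3 = True, v_4 = True

  ~((~(((v_2 -> ~v_2) <-> (v_3 -> ~v_4))) -> (((v_4 <-> v_0) & v_1) | (v_2 & (~v_0 -> ~v_2))))) = True
    ~(((v_2 -> ~v_2) <-> (v_3 -> ~v_4))) -> (((v_4 <-> v_0) & v_1) | (v_2 & (~v_0 -> ~v_2))) = False
      ~(((v_2 -> ~v_2) <-> (v_3 -> ~v_4))) = True
        (v_2 -> ~v_2) <-> (v_3 -> ~v_4) = False
          v_2 -> ~v_2 = True
            ~v_2 = True
          v_3 -> ~v_4 = False
            ~v_4 = False
      ((v_4 <-> v_0) & v_1) | (v_2 & (~v_0 -> ~v_2)) = False
        (v_4 <-> v_0) & v_1 = False
          v_4 <-> v_0 = False
        v_2 & (~v_0 -> ~v_2) = False
          ~v_0 -> ~v_2 = True
            ~v_0 = True
            ~v_2 = True
The formula evaluates to True.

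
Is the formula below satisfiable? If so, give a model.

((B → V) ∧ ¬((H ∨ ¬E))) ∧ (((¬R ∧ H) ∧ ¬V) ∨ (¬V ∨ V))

H: False, B: False, V: False, E: True, R: True

  (B → V) ∧ ¬((H ∨ ¬E)) = True
    B → V = True
    ¬((H ∨ ¬E)) = True
      H ∨ ¬E = False
        ¬E = False
  ((¬R ∧ H) ∧ ¬V) ∨ (¬V ∨ V) = True
    (¬R ∧ H) ∧ ¬V = False
      ¬R ∧ H = False
        ¬R = False
      ¬V = True
    ¬V ∨ V = True
      ¬V = True
Both conjuncts True, so the formula holds.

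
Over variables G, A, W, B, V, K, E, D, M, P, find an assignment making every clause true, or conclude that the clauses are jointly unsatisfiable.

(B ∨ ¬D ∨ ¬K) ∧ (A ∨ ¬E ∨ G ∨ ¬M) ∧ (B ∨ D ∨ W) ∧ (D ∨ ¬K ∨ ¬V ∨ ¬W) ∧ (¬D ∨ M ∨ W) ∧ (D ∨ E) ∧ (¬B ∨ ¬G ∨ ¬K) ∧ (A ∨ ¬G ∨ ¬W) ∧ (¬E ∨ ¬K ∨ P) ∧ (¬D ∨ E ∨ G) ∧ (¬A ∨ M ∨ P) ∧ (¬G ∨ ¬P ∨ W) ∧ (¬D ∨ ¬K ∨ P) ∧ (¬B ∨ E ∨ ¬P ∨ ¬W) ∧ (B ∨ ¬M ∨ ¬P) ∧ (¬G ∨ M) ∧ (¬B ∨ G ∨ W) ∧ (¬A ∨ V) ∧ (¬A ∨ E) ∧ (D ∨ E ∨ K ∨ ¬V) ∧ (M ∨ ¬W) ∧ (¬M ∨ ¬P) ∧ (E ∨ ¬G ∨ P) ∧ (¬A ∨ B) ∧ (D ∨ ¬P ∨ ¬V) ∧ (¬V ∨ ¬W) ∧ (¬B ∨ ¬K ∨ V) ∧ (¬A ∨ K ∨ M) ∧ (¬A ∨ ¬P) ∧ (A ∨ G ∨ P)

G: True, A: True, W: False, B: True, V: True, K: False, E: True, D: False, M: True, P: False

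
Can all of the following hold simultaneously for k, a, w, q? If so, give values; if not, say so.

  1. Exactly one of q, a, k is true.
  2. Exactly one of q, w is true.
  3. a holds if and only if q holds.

k=T; a=F; w=T; q=F

  (1) {q, a, k}: 1 true — exactly one ✓
  (2) {q, w}: 1 true — exactly one ✓
  (3) a=F, q=F — same ✓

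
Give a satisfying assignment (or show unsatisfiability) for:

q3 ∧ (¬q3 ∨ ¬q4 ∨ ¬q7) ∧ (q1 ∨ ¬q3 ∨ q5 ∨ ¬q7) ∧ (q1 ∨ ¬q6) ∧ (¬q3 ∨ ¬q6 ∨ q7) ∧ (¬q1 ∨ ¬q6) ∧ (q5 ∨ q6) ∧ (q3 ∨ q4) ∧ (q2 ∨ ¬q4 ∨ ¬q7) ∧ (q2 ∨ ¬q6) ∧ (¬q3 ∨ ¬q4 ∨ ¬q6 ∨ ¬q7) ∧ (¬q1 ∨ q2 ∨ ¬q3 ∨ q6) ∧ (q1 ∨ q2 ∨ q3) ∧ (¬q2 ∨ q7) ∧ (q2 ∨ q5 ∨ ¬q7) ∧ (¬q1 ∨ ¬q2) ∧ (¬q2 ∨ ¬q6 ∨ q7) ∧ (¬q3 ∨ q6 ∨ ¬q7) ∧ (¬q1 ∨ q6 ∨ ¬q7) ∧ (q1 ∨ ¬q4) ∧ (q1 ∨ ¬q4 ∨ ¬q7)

q1: False; q2: False; q3: True; q4: False; q5: True; q6: False; q7: False

Unit clause (q3) forces q3 = True.
Try q1 = True:
  (¬q1 ∨ ¬q6) forces q6 = False.
  (q5 ∨ q6) forces q5 = True.
  (¬q1 ∨ q2 ∨ ¬q3 ∨ q6) forces q2 = True.
  clause (¬q1 ∨ ¬q2) is falsified — backtrack.
So q1 = False.
  then (q1 ∨ ¬q6) forces q6 = False.
  then (q5 ∨ q6) forces q5 = True.
  then (¬q3 ∨ q6 ∨ ¬q7) forces q7 = False.
  then (q1 ∨ ¬q4) forces q4 = False.
  then (¬q2 ∨ q7) forces q2 = False.
All clauses satisfied.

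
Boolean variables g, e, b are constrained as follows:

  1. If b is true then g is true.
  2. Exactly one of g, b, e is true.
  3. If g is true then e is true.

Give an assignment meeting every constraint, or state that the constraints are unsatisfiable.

g = False, e = True, b = False

  (1) b=F ⇒ g: vacuous ✓
  (2) {g, b, e}: 1 true — exactly one ✓
  (3) g=F ⇒ e: vacuous ✓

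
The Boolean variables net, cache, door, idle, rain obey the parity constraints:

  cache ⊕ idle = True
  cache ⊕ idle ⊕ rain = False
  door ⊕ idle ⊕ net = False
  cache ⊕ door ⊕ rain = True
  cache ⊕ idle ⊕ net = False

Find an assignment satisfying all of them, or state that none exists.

net = True, cache = True, door = True, idle = False, rain = True

cache ⊕ idle = T ⊕ F = True ✓
cache ⊕ idle ⊕ rain = T ⊕ F ⊕ T = False ✓
door ⊕ idle ⊕ net = T ⊕ F ⊕ T = False ✓
cache ⊕ door ⊕ rain = T ⊕ T ⊕ T = True ✓
cache ⊕ idle ⊕ net = T ⊕ F ⊕ T = False ✓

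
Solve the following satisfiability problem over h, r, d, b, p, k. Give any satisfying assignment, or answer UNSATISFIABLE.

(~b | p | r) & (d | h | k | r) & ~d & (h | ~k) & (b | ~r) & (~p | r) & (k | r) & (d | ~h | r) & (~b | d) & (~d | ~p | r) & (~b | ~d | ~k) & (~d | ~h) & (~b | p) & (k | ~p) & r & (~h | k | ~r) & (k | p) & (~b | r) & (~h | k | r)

Unsatisfiable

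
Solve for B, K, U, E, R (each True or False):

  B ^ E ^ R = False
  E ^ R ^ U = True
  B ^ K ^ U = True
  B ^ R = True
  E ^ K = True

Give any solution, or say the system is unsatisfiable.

B: True, K: False, U: False, E: True, R: False

B ^ E ^ R = T ^ T ^ F = False ✓
E ^ R ^ U = T ^ F ^ F = True ✓
B ^ K ^ U = T ^ F ^ F = True ✓
B ^ R = T ^ F = True ✓
E ^ K = T ^ F = True ✓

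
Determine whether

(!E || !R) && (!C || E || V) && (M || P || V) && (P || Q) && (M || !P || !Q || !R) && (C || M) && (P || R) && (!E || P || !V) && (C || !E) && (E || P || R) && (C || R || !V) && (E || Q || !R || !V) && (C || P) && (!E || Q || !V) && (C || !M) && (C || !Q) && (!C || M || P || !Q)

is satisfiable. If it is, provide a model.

C=T, Q=T, M=T, R=F, E=T, V=T, P=T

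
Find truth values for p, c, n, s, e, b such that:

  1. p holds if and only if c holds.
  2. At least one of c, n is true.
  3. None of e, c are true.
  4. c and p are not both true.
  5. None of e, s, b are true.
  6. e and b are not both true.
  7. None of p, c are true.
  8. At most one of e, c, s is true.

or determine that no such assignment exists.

p=F; c=F; n=T; s=F; e=F; b=F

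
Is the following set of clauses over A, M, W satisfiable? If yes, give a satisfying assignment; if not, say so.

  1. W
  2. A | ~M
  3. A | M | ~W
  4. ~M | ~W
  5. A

A = True, M = False, W = True

Unit clause (W) forces W = True.
In (~M | ~W) only ~M is left, so M = False.
Unit clause (A) forces A = True.
Check each clause:
  (W): W holds.
  (A | ~M): A holds.
  (A | M | ~W): A holds.
  (~M | ~W): ~M holds.
  (A): A holds.
All clauses satisfied.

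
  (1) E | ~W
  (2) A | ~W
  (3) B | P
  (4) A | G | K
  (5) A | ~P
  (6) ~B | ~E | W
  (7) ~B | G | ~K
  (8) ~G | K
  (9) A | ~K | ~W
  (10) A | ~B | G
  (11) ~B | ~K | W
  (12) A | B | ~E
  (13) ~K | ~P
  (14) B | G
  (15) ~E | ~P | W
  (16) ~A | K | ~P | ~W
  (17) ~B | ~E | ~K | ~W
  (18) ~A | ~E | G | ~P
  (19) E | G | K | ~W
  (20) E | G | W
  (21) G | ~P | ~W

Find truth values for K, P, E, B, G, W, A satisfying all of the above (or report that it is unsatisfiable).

Set K = False.
  then (~G | K) forces G = False.
  then (B | G) forces B = True.
  then (A | G | K) forces A = True.
Set P = False.
Set E = True.
  then (~B | ~E | W) forces W = True.
All clauses satisfied.

K = False, P = False, E = True, B = True, G = False, W = True, A = True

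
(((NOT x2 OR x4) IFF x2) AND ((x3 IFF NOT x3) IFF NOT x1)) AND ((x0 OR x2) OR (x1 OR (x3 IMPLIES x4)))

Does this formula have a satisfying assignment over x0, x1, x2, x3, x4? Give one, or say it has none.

x0: False, x1: True, x2: True, x3: True, x4: True

  ((NOT x2 OR x4) IFF x2) AND ((x3 IFF NOT x3) IFF NOT x1) = True
    (NOT x2 OR x4) IFF x2 = True
      NOT x2 OR x4 = True
        NOT x2 = False
    (x3 IFF NOT x3) IFF NOT x1 = True
      x3 IFF NOT x3 = False
        NOT x3 = False
      NOT x1 = False
  (x0 OR x2) OR (x1 OR (x3 IMPLIES x4)) = True
    x0 OR x2 = True
    x1 OR (x3 IMPLIES x4) = True
      x3 IMPLIES x4 = True
Both conjuncts True, so the formula holds.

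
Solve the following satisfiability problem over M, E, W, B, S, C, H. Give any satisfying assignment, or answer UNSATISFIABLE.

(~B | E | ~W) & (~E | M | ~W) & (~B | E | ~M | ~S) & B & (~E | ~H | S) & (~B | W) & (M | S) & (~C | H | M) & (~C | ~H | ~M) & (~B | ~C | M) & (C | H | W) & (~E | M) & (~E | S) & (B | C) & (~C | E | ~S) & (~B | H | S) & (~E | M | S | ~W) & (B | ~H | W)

Unit clause (B) forces B = True.
In (~B | W) only W is left, so W = True.
In (~B | E | ~W) only E is left, so E = True.
In (~E | M | ~W) only M is left, so M = True.
In (~E | S) only S is left, so S = True.
Set C = False.
Set H = False.
All clauses satisfied.

M = True, E = True, W = True, B = True, S = True, C = False, H = False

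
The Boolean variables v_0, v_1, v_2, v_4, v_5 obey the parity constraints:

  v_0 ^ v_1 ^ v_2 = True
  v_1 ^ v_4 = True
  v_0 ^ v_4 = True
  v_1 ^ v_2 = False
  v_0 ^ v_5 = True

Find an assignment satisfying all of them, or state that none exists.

v_0: True, v_1: True, v_2: True, v_4: False, v_5: False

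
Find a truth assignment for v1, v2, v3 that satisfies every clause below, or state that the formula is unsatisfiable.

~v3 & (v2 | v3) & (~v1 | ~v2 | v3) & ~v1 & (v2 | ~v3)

v1: False; v2: True; v3: False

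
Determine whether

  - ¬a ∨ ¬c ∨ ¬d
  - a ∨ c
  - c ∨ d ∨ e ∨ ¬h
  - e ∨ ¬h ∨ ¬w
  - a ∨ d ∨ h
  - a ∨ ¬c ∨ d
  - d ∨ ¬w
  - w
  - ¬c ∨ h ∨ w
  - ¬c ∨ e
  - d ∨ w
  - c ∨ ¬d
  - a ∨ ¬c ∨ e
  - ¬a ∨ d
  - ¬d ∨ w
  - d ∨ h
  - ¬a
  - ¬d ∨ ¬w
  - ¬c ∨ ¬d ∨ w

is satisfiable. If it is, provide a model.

Unsatisfiable

Case w = True:
  (d ∨ ¬w) forces d = True.
  Clause (¬d ∨ ¬w) is falsified — contradiction.
Case w = False:
  Clause (w) is falsified — contradiction.
Both cases fail, so the formula is unsatisfiable.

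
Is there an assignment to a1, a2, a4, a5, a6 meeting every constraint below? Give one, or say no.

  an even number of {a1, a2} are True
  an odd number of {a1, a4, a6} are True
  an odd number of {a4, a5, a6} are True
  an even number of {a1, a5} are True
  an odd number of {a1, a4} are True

a1: False; a2: False; a4: True; a5: False; a6: False

{a1, a2}: 0 true → even ✓
{a1, a4, a6}: 1 true → odd ✓
{a4, a5, a6}: 1 true → odd ✓
{a1, a5}: 0 true → even ✓
{a1, a4}: 1 true → odd ✓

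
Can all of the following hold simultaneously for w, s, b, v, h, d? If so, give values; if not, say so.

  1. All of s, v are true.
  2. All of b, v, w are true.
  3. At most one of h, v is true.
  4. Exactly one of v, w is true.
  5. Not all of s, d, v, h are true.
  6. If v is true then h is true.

Unsatisfiable

Case w = True:
  (1) forces s = True.
  (1) forces v = True.
  Constraint (4) is violated (v=T, w=T) — contradiction.
Case w = False:
  Constraint (2) is violated (w=F) — contradiction.
Both cases fail — unsatisfiable.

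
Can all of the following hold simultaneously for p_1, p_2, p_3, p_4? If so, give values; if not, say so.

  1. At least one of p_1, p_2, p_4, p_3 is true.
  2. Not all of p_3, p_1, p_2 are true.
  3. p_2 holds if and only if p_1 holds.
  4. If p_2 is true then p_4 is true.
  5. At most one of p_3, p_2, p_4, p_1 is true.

p_1=F, p_2=F, p_3=F, p_4=T

  (1) {p_1, p_2, p_4, p_3}: 1 true — at least one ✓
  (2) {p_3, p_1, p_2}: 0/3 true — not all ✓
  (3) p_2=F, p_1=F — same ✓
  (4) p_2=F ⇒ p_4: vacuous ✓
  (5) {p_3, p_2, p_4, p_1}: 1 true — at most one ✓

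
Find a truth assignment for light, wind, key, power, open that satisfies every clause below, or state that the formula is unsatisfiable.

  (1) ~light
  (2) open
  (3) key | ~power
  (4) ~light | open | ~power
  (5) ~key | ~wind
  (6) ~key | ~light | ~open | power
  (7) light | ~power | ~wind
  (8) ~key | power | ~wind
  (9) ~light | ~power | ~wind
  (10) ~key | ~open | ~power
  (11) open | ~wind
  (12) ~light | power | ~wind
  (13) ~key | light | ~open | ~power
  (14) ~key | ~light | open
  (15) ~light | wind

Unit clause (~light) forces light = False.
Unit clause (open) forces open = True.
Set wind = False.
Set key = False.
  then (key | ~power) forces power = False.
All clauses satisfied.

light = False, wind = False, key = False, power = False, open = True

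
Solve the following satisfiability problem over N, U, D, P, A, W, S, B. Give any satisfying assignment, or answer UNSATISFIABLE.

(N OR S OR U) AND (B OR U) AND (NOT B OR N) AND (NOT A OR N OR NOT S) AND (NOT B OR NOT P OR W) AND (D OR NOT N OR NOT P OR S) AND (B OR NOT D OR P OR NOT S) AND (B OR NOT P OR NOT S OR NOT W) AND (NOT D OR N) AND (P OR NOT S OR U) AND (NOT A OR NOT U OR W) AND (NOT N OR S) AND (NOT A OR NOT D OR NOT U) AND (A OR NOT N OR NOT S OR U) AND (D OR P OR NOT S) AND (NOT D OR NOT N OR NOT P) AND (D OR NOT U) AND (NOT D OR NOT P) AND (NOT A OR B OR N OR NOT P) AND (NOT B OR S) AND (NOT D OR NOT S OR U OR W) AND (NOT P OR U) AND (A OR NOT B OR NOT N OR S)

N = True; U = True; D = True; P = False; A = False; W = False; S = True; B = True

Set N = True.
  then (NOT N OR S) forces S = True.
Try U = False:
  (B OR U) forces B = True.
  (P OR NOT S OR U) forces P = True.
  clause (NOT P OR U) is falsified — backtrack.
So U = True.
  then (D OR NOT U) forces D = True.
  then (NOT D OR NOT P) forces P = False.
  then (B OR NOT D OR P OR NOT S) forces B = True.
  then (NOT A OR NOT D OR NOT U) forces A = False.
Set W = False.
All clauses satisfied.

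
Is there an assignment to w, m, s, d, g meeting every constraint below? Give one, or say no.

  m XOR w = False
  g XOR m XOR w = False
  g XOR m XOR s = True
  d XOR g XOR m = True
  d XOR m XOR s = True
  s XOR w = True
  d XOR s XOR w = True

w=T, m=T, s=F, d=F, g=F

m XOR w = T XOR T = False ✓
g XOR m XOR w = F XOR T XOR T = False ✓
g XOR m XOR s = F XOR T XOR F = True ✓
d XOR g XOR m = F XOR F XOR T = True ✓
d XOR m XOR s = F XOR T XOR F = True ✓
s XOR w = F XOR T = True ✓
d XOR s XOR w = F XOR F XOR T = True ✓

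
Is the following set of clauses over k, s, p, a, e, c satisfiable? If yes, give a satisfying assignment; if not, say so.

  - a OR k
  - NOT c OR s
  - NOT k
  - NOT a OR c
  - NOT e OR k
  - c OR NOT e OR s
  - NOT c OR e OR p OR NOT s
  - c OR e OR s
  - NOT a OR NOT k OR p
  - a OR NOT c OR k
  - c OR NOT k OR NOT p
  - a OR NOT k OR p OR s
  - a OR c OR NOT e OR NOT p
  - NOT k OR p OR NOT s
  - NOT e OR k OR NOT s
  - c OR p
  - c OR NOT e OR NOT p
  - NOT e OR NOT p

k: False, s: True, p: True, a: True, e: False, c: True

Unit clause (NOT k) forces k = False.
In (NOT e OR k) only NOT e is left, so e = False.
In (a OR k) only a is left, so a = True.
In (NOT a OR c) only c is left, so c = True.
In (NOT c OR s) only s is left, so s = True.
In (NOT c OR e OR p OR NOT s) only p is left, so p = True.
All clauses satisfied.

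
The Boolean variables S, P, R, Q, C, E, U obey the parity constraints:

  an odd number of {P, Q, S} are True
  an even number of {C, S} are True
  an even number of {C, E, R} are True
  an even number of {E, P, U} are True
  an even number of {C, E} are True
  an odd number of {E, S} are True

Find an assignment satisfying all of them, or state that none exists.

Unsatisfiable — no assignment works.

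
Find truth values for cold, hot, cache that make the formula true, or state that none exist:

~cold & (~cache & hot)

cold = False; hot = True; cache = False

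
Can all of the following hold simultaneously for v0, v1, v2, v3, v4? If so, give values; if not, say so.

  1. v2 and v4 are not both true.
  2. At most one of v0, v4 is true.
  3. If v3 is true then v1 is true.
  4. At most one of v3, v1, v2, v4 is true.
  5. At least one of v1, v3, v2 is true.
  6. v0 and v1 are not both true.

v0=F, v1=T, v2=F, v3=F, v4=F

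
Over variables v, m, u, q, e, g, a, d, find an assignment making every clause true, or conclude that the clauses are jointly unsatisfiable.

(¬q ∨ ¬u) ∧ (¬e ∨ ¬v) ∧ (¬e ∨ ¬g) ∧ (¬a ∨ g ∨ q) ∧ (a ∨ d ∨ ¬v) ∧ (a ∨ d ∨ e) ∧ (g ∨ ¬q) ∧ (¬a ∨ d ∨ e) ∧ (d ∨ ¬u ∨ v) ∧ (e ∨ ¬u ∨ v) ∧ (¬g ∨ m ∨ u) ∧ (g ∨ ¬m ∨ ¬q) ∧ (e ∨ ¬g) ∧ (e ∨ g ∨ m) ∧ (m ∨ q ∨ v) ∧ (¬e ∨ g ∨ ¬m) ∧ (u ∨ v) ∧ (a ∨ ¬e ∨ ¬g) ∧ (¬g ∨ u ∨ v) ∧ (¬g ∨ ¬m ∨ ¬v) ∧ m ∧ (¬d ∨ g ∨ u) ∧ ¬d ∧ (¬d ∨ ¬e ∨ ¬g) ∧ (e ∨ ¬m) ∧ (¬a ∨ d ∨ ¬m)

Case m = True:
  (¬d) forces d = False.
  (e ∨ ¬m) forces e = True.
  (¬e ∨ ¬v) forces v = False.
  (¬e ∨ ¬g) forces g = False.
  Clause (¬e ∨ g ∨ ¬m) is falsified — contradiction.
Case m = False:
  Clause (m) is falsified — contradiction.
Both cases fail, so the formula is unsatisfiable.

No satisfying assignment exists.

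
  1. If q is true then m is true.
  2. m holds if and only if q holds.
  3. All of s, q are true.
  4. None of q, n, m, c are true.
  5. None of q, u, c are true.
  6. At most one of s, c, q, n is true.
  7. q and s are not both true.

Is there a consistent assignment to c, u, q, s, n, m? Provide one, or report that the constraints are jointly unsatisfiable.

Case q = True:
  Constraint (4) is violated (q=T) — contradiction.
Case q = False:
  Constraint (3) is violated (q=F) — contradiction.
Both cases fail — unsatisfiable.

Unsatisfiable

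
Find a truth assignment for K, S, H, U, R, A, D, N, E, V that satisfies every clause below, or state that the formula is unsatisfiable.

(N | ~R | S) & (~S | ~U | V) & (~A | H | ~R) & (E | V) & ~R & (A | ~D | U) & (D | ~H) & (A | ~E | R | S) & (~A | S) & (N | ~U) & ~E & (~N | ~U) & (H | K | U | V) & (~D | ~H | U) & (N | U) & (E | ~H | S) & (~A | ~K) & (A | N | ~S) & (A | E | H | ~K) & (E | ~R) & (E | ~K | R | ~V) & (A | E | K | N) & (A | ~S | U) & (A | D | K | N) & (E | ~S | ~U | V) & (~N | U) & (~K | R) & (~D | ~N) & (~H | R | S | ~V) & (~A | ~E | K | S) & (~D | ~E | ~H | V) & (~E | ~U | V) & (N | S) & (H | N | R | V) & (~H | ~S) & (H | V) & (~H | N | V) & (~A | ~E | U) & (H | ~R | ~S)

No satisfying assignment exists.

Case U = True:
  (~R) forces R = False.
  (N | ~U) forces N = True.
  Clause (~N | ~U) is falsified — contradiction.
Case U = False:
  (~R) forces R = False.
  (~E) forces E = False.
  (E | V) forces V = True.
  (N | U) forces N = True.
  Clause (~N | U) is falsified — contradiction.
Both cases fail, so the formula is unsatisfiable.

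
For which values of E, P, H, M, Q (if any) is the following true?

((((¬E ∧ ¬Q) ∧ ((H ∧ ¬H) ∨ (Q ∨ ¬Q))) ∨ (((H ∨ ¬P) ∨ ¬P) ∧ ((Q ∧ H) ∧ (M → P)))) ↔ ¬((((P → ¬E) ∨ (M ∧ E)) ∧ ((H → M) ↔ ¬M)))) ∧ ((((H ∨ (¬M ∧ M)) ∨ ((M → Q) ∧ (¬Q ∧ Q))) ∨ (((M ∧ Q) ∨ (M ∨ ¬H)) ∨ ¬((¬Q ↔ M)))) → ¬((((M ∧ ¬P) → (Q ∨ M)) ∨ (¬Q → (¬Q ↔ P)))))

Unsatisfiable — no assignment works.

The conjunct (((H ∨ (¬M ∧ M)) ∨ ((M → Q) ∧ (¬Q ∧ Q))) ∨ (((M ∧ Q) ∨ (M ∨ ¬H)) ∨ ¬((¬Q ↔ M)))) → ¬((((M ∧ ¬P) → (Q ∨ M)) ∨ (¬Q → (¬Q ↔ P)))) is unsatisfiable on its own:
  M = True: this becomes ((H ∨ (Q ∧ (¬Q ∧ Q))) ∨ True) → ¬True = False.
  M = False: simplifies to ¬(((H ∨ (¬Q ∧ Q)) ∨ (¬H ∨ ¬Q))).
    H = True: this becomes ¬((True ∨ ¬Q)) = False.
    H = False: this becomes ¬(((¬Q ∧ Q) ∨ True)) = False.
So the whole conjunction is unsatisfiable.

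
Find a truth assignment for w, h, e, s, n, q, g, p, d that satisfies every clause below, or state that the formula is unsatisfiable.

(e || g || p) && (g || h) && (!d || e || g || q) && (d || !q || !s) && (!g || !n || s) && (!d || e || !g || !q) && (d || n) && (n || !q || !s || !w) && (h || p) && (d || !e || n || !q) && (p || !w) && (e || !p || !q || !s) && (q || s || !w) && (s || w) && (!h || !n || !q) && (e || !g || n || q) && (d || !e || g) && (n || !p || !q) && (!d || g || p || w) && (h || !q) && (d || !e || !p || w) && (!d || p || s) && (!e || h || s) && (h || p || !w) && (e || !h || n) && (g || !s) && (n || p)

w = False; h = True; e = False; s = True; n = True; q = False; g = True; p = True; d = True

Set w = False.
  then (s || w) forces s = True.
  then (g || !s) forces g = True.
Set h = True.
Set e = False.
  then (e || !h || n) forces n = True.
  then (!h || !n || !q) forces q = False.
Set p = True.
Set d = True.
All clauses satisfied.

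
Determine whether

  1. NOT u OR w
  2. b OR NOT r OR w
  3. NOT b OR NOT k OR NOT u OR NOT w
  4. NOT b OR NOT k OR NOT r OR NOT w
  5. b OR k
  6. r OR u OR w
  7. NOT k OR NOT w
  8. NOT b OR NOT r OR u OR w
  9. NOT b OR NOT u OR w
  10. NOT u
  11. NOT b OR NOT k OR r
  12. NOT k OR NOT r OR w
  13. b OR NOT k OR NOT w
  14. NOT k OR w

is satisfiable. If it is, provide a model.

Unit clause (NOT u) forces u = False.
Set w = True.
  then (NOT k OR NOT w) forces k = False.
  then (b OR k) forces b = True.
Set r = True.
All clauses satisfied.

u=F, w=T, b=T, r=T, k=F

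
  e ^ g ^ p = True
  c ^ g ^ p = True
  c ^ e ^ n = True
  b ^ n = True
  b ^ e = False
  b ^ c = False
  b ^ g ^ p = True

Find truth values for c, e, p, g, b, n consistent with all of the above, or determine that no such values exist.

c = False, e = False, p = False, g = True, b = False, n = True

e ^ g ^ p = F ^ T ^ F = True ✓
c ^ g ^ p = F ^ T ^ F = True ✓
c ^ e ^ n = F ^ F ^ T = True ✓
b ^ n = F ^ T = True ✓
b ^ e = F ^ F = False ✓
b ^ c = F ^ F = False ✓
b ^ g ^ p = F ^ T ^ F = True ✓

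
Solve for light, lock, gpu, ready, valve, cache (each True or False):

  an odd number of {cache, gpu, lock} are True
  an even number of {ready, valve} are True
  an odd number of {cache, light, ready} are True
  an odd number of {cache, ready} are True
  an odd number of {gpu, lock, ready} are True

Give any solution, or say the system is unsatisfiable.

Adding constraints 1, 4, 5 mod 2: every variable appears an even number of times on the left, so the left side is 0.
But the right sides sum to 1 (mod 2). 0 ≠ 1 — the system is inconsistent.

Unsatisfiable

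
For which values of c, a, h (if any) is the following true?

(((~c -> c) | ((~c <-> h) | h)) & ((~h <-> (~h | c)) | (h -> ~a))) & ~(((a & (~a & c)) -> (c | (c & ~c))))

The conjunct ~(((a & (~a & c)) -> (c | (c & ~c)))) is unsatisfiable on its own:
  c=F, a=F: evaluates to False.
  c=F, a=T: evaluates to False.
  c=T, a=F: evaluates to False.
  c=T, a=T: evaluates to False.
So the whole conjunction is unsatisfiable.

Unsatisfiable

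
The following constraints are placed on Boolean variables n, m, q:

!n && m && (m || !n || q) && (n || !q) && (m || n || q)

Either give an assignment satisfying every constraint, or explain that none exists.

n = False; m = True; q = False

Unit clause (!n) forces n = False.
Unit clause (m) forces m = True.
In (n || !q) only !q is left, so q = False.
Check each clause:
  (!n): !n holds.
  (m): m holds.
  (m || !n || q): m holds.
  (n || !q): !q holds.
  (m || n || q): m holds.
All clauses satisfied.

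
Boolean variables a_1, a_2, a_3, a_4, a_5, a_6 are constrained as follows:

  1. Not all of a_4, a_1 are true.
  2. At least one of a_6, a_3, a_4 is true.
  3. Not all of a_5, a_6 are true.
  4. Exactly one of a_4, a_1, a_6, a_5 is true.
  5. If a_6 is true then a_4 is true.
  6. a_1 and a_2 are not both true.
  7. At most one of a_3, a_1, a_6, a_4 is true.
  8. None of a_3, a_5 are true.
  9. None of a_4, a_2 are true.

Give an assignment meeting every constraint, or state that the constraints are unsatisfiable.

No satisfying assignment exists.

Case a_4 = True:
  Constraint (9) is violated (a_4=T) — contradiction.
Case a_4 = False:
  (5) with a_4=F forces a_6 = False.
  (2) with a_6=F, a_4=F forces a_3 = True.
  Constraint (8) is violated (a_3=T) — contradiction.
Both cases fail — unsatisfiable.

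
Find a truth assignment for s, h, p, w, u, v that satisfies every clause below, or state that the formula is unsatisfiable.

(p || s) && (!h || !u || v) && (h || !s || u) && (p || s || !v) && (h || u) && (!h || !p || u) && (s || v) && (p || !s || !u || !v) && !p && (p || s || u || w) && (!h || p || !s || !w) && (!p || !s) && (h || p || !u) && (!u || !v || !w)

s = True; h = True; p = False; w = False; u = False; v = False

Unit clause (!p) forces p = False.
In (p || s) only s is left, so s = True.
Try h = False:
  (h || !s || u) forces u = True.
  clause (h || p || !u) is falsified — backtrack.
So h = True.
  then (!h || p || !s || !w) forces w = False.
Set u = False.
Set v = False.
All clauses satisfied.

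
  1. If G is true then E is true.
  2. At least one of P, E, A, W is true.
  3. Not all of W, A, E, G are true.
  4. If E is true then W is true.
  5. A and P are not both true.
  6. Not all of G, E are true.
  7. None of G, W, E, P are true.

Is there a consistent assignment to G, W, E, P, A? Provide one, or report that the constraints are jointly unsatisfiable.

G=F, W=F, E=F, P=F, A=T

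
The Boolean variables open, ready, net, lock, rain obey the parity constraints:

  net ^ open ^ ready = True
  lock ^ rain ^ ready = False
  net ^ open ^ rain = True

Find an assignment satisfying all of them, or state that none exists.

open = False, ready = True, net = False, lock = False, rain = True

net ^ open ^ ready = F ^ F ^ T = True ✓
lock ^ rain ^ ready = F ^ T ^ T = False ✓
net ^ open ^ rain = F ^ F ^ T = True ✓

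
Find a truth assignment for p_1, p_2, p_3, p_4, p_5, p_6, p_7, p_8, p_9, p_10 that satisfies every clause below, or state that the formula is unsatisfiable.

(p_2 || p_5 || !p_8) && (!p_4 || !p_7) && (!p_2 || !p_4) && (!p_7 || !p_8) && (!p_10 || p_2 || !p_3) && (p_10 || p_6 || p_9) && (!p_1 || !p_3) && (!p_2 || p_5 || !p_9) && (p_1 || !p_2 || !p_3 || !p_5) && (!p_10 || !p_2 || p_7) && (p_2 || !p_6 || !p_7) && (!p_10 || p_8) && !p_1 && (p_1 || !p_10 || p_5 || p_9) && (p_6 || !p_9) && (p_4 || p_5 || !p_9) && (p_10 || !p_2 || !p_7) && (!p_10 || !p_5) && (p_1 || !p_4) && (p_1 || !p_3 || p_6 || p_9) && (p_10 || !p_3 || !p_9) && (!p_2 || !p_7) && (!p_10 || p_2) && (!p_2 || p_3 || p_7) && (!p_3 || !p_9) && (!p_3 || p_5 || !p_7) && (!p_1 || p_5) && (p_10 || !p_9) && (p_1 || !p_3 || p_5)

Unit clause (!p_1) forces p_1 = False.
In (p_1 || !p_4) only !p_4 is left, so p_4 = False.
Try p_2 = True:
  (!p_2 || !p_7) forces p_7 = False.
  (!p_10 || !p_2 || p_7) forces p_10 = False.
  (!p_2 || p_3 || p_7) forces p_3 = True.
  (p_1 || !p_2 || !p_3 || !p_5) forces p_5 = False.
  clause (p_1 || !p_3 || p_5) is falsified — backtrack.
So p_2 = False.
  then (!p_10 || p_2) forces p_10 = False.
  then (p_10 || !p_9) forces p_9 = False.
  then (p_10 || p_6 || p_9) forces p_6 = True.
  then (p_2 || !p_6 || !p_7) forces p_7 = False.
Set p_3 = True.
  then (p_1 || !p_3 || p_5) forces p_5 = True.
Set p_8 = False.
All clauses satisfied.

p_1 = False, p_2 = False, p_3 = True, p_4 = False, p_5 = True, p_6 = True, p_7 = False, p_8 = False, p_9 = False, p_10 = False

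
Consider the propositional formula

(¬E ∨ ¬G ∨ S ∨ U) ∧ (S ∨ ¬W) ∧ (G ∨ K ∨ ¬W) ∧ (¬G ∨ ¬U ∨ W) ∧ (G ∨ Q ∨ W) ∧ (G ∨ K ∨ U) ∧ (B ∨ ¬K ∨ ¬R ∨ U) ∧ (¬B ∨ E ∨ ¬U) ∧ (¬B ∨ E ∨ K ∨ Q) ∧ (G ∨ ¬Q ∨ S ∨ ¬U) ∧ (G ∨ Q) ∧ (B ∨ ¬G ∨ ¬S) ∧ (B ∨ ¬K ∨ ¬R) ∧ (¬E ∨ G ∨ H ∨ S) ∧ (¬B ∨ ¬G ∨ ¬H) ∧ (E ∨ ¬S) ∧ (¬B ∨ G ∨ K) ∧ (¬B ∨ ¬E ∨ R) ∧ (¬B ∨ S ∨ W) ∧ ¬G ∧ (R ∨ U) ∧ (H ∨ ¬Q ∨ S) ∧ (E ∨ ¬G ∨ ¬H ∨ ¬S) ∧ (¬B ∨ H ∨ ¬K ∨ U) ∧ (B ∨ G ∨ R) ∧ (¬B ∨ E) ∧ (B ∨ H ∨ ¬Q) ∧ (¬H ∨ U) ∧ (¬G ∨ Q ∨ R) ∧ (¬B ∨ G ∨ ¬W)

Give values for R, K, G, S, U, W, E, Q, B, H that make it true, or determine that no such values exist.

R=T, K=F, G=F, S=T, U=T, W=F, E=T, Q=T, B=F, H=T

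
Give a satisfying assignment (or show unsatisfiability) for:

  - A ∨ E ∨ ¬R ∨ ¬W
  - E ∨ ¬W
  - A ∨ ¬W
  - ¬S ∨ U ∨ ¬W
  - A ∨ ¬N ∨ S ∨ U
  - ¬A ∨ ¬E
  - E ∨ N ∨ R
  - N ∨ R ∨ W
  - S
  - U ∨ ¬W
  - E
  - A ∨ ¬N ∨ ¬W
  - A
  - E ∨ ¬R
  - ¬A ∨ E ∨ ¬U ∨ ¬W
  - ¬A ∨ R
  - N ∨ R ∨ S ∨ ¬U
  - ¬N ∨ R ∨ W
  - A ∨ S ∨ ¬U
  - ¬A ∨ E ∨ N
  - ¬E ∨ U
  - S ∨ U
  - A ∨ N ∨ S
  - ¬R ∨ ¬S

Case A = True:
  (¬A ∨ ¬E) forces E = False.
  Clause (E) is falsified — contradiction.
Case A = False:
  Clause (A) is falsified — contradiction.
Both cases fail, so the formula is unsatisfiable.

No satisfying assignment exists.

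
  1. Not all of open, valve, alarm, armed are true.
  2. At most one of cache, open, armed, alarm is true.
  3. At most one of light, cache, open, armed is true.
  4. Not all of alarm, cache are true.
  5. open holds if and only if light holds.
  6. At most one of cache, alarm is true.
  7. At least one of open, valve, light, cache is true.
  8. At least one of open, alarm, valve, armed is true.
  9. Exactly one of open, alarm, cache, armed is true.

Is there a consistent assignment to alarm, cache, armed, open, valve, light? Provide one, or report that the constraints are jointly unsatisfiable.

alarm: True, cache: False, armed: False, open: False, valve: True, light: False

  (1) {open, valve, alarm, armed}: 2/4 true — not all ✓
  (2) {cache, open, armed, alarm}: 1 true — at most one ✓
  (3) {light, cache, open, armed}: 0 true — at most one ✓
  (4) {alarm, cache}: 1/2 true — not all ✓
  (5) open=F, light=F — same ✓
  (6) {cache, alarm}: 1 true — at most one ✓
  (7) {open, valve, light, cache}: 1 true — at least one ✓
  (8) {open, alarm, valve, armed}: 2 true — at least one ✓
  (9) {open, alarm, cache, armed}: 1 true — exactly one ✓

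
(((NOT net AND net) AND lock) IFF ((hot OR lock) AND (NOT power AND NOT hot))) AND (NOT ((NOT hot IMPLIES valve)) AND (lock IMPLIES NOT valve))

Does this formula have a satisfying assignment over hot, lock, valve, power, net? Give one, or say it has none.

hot = False, lock = True, valve = False, power = True, net = True

  ((NOT net AND net) AND lock) IFF ((hot OR lock) AND (NOT power AND NOT hot)) = True
    (NOT net AND net) AND lock = False
      NOT net AND net = False
        NOT net = False
    (hot OR lock) AND (NOT power AND NOT hot) = False
      hot OR lock = True
      NOT power AND NOT hot = False
        NOT power = False
        NOT hot = True
  NOT ((NOT hot IMPLIES valve)) AND (lock IMPLIES NOT valve) = True
    NOT ((NOT hot IMPLIES valve)) = True
      NOT hot IMPLIES valve = False
        NOT hot = True
    lock IMPLIES NOT valve = True
      NOT valve = True
Both conjuncts True, so the formula holds.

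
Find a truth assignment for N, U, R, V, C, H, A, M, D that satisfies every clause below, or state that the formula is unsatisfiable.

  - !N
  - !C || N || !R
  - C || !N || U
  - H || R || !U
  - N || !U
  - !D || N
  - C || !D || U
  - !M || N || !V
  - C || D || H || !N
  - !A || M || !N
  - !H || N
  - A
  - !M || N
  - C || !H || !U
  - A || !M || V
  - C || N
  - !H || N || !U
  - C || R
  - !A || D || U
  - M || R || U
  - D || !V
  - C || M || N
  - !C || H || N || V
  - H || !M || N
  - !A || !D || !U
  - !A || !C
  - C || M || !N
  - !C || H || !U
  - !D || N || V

Unsatisfiable

Case A = True:
  (!N) forces N = False.
  (N || !U) forces U = False.
  (!D || N) forces D = False.
  Clause (!A || D || U) is falsified — contradiction.
Case A = False:
  Clause (A) is falsified — contradiction.
Both cases fail, so the formula is unsatisfiable.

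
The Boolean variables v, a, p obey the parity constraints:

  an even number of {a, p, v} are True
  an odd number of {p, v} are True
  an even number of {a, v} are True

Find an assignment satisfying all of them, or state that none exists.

v: True; a: True; p: False

{a, p, v}: 2 true → even ✓
{p, v}: 1 true → odd ✓
{a, v}: 2 true → even ✓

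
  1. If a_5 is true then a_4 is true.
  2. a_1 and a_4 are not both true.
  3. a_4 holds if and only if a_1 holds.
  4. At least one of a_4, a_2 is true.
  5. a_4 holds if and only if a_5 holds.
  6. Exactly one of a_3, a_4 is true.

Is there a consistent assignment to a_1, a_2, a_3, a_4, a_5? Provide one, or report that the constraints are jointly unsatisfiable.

a_1 = False, a_2 = True, a_3 = True, a_4 = False, a_5 = False

  (1) a_5=F ⇒ a_4: vacuous ✓
  (2) a_1=F, a_4=F — not both ✓
  (3) a_4=F, a_1=F — same ✓
  (4) {a_4, a_2}: 1 true — at least one ✓
  (5) a_4=F, a_5=F — same ✓
  (6) {a_3, a_4}: 1 true — exactly one ✓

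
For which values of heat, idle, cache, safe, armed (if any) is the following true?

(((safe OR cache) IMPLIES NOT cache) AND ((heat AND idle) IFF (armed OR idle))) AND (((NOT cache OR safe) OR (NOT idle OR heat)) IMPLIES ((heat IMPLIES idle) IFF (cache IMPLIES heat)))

heat = False; idle = False; cache = False; safe = False; armed = False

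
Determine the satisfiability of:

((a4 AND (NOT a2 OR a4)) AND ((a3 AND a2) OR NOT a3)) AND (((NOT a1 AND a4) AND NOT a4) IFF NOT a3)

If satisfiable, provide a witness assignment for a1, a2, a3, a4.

a1: True, a2: True, a3: True, a4: True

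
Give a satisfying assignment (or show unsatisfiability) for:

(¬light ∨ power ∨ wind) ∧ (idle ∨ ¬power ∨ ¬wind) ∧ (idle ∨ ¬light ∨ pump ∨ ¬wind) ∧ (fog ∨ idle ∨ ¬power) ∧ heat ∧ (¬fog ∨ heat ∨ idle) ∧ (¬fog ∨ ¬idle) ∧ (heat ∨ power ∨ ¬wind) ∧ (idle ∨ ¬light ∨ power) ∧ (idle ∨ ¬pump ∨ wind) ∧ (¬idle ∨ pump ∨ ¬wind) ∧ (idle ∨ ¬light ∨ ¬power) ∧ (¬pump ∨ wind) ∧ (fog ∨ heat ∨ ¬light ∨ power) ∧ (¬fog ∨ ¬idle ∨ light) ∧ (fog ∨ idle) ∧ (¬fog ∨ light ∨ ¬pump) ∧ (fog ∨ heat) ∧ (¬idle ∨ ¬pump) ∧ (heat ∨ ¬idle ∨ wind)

power=F; fog=T; wind=T; pump=F; heat=T; idle=F; light=F

Unit clause (heat) forces heat = True.
Set power = False.
Set fog = True.
  then (¬fog ∨ ¬idle) forces idle = False.
  then (idle ∨ ¬light ∨ power) forces light = False.
  then (¬fog ∨ light ∨ ¬pump) forces pump = False.
Set wind = True.
All clauses satisfied.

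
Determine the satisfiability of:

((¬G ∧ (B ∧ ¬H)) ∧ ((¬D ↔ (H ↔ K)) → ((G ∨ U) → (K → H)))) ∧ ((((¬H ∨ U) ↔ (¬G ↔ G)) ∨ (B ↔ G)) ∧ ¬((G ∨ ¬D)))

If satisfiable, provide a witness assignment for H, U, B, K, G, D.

Case G = True: the conjunct ¬G is False.
Case G = False: the formula simplifies to ((B ∧ ¬H) ∧ ((¬D ↔ (H ↔ K)) → (U → (K → H)))) ∧ ((¬((¬H ∨ U)) ∨ ¬B) ∧ ¬(¬D)).
  H = True: the conjunct ¬H is False.
  H = False: simplifies to (B ∧ ((¬D ↔ ¬K) → (U → ¬K))) ∧ (¬B ∧ ¬(¬D)).
    B = True: the conjunct ¬B is False.
    B = False: the conjunct B is False.
Both cases fail — unsatisfiable.

Unsatisfiable — no assignment works.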